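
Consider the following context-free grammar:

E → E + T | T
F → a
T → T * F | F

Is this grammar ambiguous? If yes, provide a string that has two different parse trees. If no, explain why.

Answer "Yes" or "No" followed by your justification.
This is the standard stratified expression grammar: '+' is introduced only by the left-recursive rule E → E + T and '*' only by the left-recursive rule T → T * F, with F → a. For any string, the last '+' must be the one produced at the root E (everything after it is a T containing no '+'), and likewise within each T the last '*' is produced at its root. This fixes the parse tree uniquely (left-associative, '*' binding tighter than '+'), so every string has exactly one parse tree.

Final answer: No - the grammar is unambiguous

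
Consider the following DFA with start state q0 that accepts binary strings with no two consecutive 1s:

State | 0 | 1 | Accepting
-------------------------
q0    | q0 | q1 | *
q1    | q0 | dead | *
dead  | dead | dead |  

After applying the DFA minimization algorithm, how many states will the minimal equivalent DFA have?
All 3 states are reachable from q0, so none can be removed as unreachable.
Table-filling: first mark every (accepting, non-accepting) pair as distinguishable (accepting: {q0, q1}; non-accepting: {dead}).
Round 1: (q0, q1) on '1' go to q1 and dead, already distinguishable → mark.
Every pair of states is distinguishable, so the DFA is already minimal.
Equivalence classes: {q0}, {q1}, {dead} → 3 states.

Final answer: 3 states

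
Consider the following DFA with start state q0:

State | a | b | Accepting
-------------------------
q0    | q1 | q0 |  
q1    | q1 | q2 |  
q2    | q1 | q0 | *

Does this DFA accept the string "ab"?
Start in q0.
Read 'a': q0 → q1
Read 'b': q1 → q2
Final state q2 is accepting, so the string is accepted.

Final answer: Yes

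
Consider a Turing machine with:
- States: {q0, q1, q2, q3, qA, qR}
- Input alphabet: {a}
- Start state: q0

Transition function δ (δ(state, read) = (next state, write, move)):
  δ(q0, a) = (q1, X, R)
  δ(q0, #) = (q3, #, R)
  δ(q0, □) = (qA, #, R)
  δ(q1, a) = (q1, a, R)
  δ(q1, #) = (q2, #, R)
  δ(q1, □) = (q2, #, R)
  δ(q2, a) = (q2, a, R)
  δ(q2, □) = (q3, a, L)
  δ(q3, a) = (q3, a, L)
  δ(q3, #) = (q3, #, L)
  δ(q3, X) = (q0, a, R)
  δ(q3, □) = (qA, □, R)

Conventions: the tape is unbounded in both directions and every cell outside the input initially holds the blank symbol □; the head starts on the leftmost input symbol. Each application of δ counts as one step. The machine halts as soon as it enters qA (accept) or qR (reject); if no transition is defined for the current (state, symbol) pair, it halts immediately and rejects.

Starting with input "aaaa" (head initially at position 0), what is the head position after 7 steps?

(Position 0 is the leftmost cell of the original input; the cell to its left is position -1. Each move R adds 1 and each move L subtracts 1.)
Step 0: [q0]aaaa (head at position 0)
Step 1: δ(q0, a) = (q1, X, R)  ⊢  X[q1]aaa (head at position 1)
Step 2: δ(q1, a) = (q1, a, R)  ⊢  Xa[q1]aa (head at position 2)
Step 3: δ(q1, a) = (q1, a, R)  ⊢  Xaa[q1]a (head at position 3)
Step 4: δ(q1, a) = (q1, a, R)  ⊢  Xaaa[q1]□ (head at position 4)
Step 5: δ(q1, □) = (q2, #, R)  ⊢  Xaaa#[q2]□ (head at position 5)
Step 6: δ(q2, □) = (q3, a, L)  ⊢  Xaaa[q3]#a (head at position 4)
Step 7: δ(q3, #) = (q3, #, L)  ⊢  Xaa[q3]a#a (head at position 3)
Head position after 7 steps: 3

Final answer: Position 3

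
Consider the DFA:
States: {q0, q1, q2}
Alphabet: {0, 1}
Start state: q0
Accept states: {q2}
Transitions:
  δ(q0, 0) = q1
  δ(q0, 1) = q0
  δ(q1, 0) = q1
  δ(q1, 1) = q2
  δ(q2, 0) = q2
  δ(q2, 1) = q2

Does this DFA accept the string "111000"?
Processing string "111000":
  q0 --1--> q0
  q0 --1--> q0
  q0 --1--> q0
  q0 --0--> q1
  q1 --0--> q1
  q1 --0--> q1
Final state: q1
Accept states: {q2}
q1 is not an accept state, so the string is rejected.

Final answer: No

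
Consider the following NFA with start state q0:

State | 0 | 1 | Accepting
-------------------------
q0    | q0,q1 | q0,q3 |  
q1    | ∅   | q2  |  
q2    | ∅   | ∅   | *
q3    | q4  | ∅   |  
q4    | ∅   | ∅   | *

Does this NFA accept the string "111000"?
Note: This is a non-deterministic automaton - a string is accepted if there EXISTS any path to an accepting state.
Track the set of states the NFA could be in: start {q0}
Read '1': {q0} → {q0, q3}
Read '1': {q0, q3} → {q0, q3}
Read '1': {q0, q3} → {q0, q3}
Read '0': {q0, q3} → {q0, q1, q4}
Read '0': {q0, q1, q4} → {q0, q1}
Read '0': {q0, q1} → {q0, q1}
Final set {q0, q1} contains no accepting state → rejected.

Final answer: No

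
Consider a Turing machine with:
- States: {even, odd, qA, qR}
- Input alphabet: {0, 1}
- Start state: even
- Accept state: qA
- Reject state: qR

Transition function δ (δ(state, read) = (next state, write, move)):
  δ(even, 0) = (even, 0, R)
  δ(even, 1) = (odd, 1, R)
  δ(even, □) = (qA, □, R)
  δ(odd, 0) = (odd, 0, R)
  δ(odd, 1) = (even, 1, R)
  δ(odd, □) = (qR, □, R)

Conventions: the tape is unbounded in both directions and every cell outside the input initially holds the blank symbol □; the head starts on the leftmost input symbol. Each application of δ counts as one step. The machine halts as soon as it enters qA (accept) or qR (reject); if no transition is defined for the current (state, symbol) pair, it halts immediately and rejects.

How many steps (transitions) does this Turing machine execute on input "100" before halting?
Step 0: [even]100 (head at position 0)
Step 1: δ(even, 1) = (odd, 1, R)  ⊢  1[odd]00 (head at position 1)
Step 2: δ(odd, 0) = (odd, 0, R)  ⊢  10[odd]0 (head at position 2)
Step 3: δ(odd, 0) = (odd, 0, R)  ⊢  100[odd]□ (head at position 3)
Step 4: δ(odd, □) = (qR, □, R)  ⊢  100□[qR]□ (head at position 4)
The machine is in qR, so it halts and rejects.
Number of transitions executed: 4.

Final answer: 4 steps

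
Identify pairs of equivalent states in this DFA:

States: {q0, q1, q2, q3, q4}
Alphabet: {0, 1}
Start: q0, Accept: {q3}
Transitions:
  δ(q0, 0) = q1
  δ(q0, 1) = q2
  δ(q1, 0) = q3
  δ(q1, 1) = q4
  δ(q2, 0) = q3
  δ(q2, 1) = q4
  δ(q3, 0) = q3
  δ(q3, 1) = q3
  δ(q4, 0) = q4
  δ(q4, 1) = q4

Using the table-filling algorithm:
Round 0 – mark pairs where exactly one state is accepting: (q0,q3), (q1,q3), (q2,q3), (q3,q4)
Round 1 – newly marked: (q0,q1) [on 0: q1 vs q3, already marked]; (q0,q2) [on 0: q1 vs q3, already marked]; (q1,q4) [on 0: q3 vs q4, already marked]; (q2,q4) [on 0: q3 vs q4, already marked]
Round 2 – newly marked: (q0,q4) [on 0: q1 vs q4, already marked]
No further pairs can be marked.
(q1, q2) unmarked: δ(q1,0)=q3, δ(q2,0)=q3; δ(q1,1)=q4, δ(q2,1)=q4 → equivalent
Equivalent pairs: (q1, q2)

Final answer: Equivalent pairs: (q1, q2)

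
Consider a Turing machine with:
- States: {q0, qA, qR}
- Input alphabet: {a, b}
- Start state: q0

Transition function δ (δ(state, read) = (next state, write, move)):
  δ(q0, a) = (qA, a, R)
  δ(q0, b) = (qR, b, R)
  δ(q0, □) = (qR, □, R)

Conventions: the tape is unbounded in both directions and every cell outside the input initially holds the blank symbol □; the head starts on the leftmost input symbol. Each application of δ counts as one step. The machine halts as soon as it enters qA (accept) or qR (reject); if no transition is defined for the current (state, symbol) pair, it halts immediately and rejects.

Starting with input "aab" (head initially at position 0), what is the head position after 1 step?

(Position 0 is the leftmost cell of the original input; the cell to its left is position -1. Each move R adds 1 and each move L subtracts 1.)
Step 0: [q0]aab (head at position 0)
Step 1: δ(q0, a) = (qA, a, R)  ⊢  a[qA]ab (head at position 1)
Head position after 1 step: 1

Final answer: Position 1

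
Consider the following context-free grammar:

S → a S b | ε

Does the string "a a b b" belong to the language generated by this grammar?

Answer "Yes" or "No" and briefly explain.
A derivation exists: S ⇒ a S b ⇒ a a S b b ⇒ a a b b (using S → a S b twice, then S → ε).

Final answer: Yes - a valid derivation exists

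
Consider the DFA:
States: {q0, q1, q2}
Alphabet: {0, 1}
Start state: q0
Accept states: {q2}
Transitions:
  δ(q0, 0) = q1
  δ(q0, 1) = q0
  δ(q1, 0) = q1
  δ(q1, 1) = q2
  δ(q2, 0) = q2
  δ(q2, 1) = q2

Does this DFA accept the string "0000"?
Processing string "0000":
  q0 --0--> q1
  q1 --0--> q1
  q1 --0--> q1
  q1 --0--> q1
Final state: q1
Accept states: {q2}
q1 is not an accept state, so the string is rejected.

Final answer: No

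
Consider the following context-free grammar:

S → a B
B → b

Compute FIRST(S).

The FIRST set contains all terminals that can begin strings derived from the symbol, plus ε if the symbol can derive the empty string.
S has the single production S → a B, whose right-hand side begins with the terminal a. So FIRST(S) = {a}.

Final answer: {a}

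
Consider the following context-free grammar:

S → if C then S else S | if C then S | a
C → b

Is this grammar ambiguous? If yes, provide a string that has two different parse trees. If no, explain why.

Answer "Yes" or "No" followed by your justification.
The 'dangling else' can attach to either if. Two leftmost derivations of  if b then if b then a else a:
  (1) S ⇒ if C then S else S ⇒ if b then S else S ⇒ if b then if C then S else S ⇒ if b then if b then S else S ⇒ if b then if b then a else S ⇒ if b then if b then a else a   (else belongs to the outer if)
  (2) S ⇒ if C then S ⇒ if b then S ⇒ if b then if C then S else S ⇒ if b then if b then S else S ⇒ if b then if b then a else S ⇒ if b then if b then a else a   (else belongs to the inner if)
Two distinct parse trees for the same string, so the grammar is ambiguous.

Final answer: Yes - the string 'if b then if b then a else a' has two distinct leftmost derivations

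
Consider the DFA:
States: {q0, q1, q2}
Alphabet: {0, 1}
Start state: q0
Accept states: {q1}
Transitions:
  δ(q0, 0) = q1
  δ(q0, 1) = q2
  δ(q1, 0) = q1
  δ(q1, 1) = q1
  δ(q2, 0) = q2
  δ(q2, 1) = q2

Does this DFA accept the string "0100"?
Processing string "0100":
  q0 --0--> q1
  q1 --1--> q1
  q1 --0--> q1
  q1 --0--> q1
Final state: q1
Accept states: {q1}
q1 is an accept state, so the string is accepted.

Final answer: Yes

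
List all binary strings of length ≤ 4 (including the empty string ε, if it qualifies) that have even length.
Checking every binary string of length 0 to 4:
  Length 0: accepted: ε | rejected: (none)
  Length 1: accepted: (none) | rejected: 0, 1
  Length 2: accepted: 00, 01, 10, 11 | rejected: (none)
  Length 3: accepted: (none) | rejected: 000, 001, 010, 011, 100, 101, 110, 111
  Length 4: accepted: 0000, 0001, 0010, 0011, 0100, 0101, 0110, 0111, 1000, 1001, 1010, 1011, 1100, 1101, 1110, 1111 | rejected: (none)
Total: 21 string(s).

Final answer: ε, 00, 01, 10, 11, 0000, 0001, 0010, 0011, 0100, 0101, 0110, 0111, 1000, 1001, 1010, 1011, 1100, 1101, 1110, 1111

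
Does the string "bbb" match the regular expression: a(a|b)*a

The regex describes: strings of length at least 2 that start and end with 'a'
No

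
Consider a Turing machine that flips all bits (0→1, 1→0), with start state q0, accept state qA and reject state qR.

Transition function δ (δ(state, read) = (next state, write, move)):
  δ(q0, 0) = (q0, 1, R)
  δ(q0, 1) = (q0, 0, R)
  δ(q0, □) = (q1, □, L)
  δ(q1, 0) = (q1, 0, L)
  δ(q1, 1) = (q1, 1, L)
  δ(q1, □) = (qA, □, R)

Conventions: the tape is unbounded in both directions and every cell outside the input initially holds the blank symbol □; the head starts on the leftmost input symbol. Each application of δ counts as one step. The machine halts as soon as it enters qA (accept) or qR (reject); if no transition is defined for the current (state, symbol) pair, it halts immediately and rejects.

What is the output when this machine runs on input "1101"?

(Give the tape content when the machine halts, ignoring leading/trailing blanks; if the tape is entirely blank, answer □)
Step 0: [q0]1101 (head at position 0)
Step 1: δ(q0, 1) = (q0, 0, R)  ⊢  0[q0]101 (head at position 1)
Step 2: δ(q0, 1) = (q0, 0, R)  ⊢  00[q0]01 (head at position 2)
Step 3: δ(q0, 0) = (q0, 1, R)  ⊢  001[q0]1 (head at position 3)
Step 4: δ(q0, 1) = (q0, 0, R)  ⊢  0010[q0]□ (head at position 4)
Step 5: δ(q0, □) = (q1, □, L)  ⊢  001[q1]0□ (head at position 3)
Step 6: δ(q1, 0) = (q1, 0, L)  ⊢  00[q1]10□ (head at position 2)
Step 7: δ(q1, 1) = (q1, 1, L)  ⊢  0[q1]010□ (head at position 1)
Step 8: δ(q1, 0) = (q1, 0, L)  ⊢  [q1]0010□ (head at position 0)
Step 9: δ(q1, 0) = (q1, 0, L)  ⊢  [q1]□0010□ (head at position -1)
Step 10: δ(q1, □) = (qA, □, R)  ⊢  □[qA]0010□ (head at position 0)
The machine is in qA, so it halts and accepts.
Tape content when halted (ignoring surrounding blanks): 0010

Final answer: Output: 0010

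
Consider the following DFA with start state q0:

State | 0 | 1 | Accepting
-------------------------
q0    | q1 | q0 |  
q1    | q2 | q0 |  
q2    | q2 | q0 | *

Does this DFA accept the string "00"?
Start in q0.
Read '0': q0 → q1
Read '0': q1 → q2
Final state q2 is accepting, so the string is accepted.

Final answer: Yes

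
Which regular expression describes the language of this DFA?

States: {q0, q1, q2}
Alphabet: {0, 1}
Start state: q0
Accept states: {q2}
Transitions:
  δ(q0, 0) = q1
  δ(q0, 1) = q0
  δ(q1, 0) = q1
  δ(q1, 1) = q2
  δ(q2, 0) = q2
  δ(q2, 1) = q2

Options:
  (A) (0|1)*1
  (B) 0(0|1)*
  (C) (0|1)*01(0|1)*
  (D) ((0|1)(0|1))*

Testing sample strings against the DFA:
  '0101' -> accepted
  '00011' -> accepted
  '01011' -> accepted
  '0101' -> accepted
Checking each option for a counterexample:
  (A) (0|1)*1: '1' is rejected by the DFA but matches the regex → eliminated
  (B) 0(0|1)*: '0' is rejected by the DFA but matches the regex → eliminated
  (C) (0|1)*01(0|1)*: agrees with the DFA on all strings of length ≤ 4
  (D) ((0|1)(0|1))*: ε is rejected by the DFA but matches the regex → eliminated
Only (C) (0|1)*01(0|1)* is consistent with the DFA.

Final answer: (C) (0|1)*01(0|1)*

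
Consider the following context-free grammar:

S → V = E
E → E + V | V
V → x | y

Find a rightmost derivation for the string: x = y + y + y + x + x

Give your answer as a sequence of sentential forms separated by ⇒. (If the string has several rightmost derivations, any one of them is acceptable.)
Start with S.
Step 1: the rightmost non-terminal is S; apply S → V = E:  V = E
Step 2: the rightmost non-terminal is E; apply E → E + V:  V = E + V
Step 3: the rightmost non-terminal is V; apply V → x:  V = E + x
Step 4: the rightmost non-terminal is E; apply E → E + V:  V = E + V + x
Step 5: the rightmost non-terminal is V; apply V → x:  V = E + x + x
Step 6: the rightmost non-terminal is E; apply E → E + V:  V = E + V + x + x
Step 7: the rightmost non-terminal is V; apply V → y:  V = E + y + x + x
Step 8: the rightmost non-terminal is E; apply E → E + V:  V = E + V + y + x + x
Step 9: the rightmost non-terminal is V; apply V → y:  V = E + y + y + x + x
Step 10: the rightmost non-terminal is E; apply E → V:  V = V + y + y + x + x
Step 11: the rightmost non-terminal is V; apply V → y:  V = y + y + y + x + x
Step 12: the rightmost non-terminal is V; apply V → x:  x = y + y + y + x + x

Final answer: S ⇒ V = E ⇒ V = E + V ⇒ V = E + x ⇒ V = E + V + x ⇒ V = E + x + x ⇒ V = E + V + x + x ⇒ V = E + y + x + x ⇒ V = E + V + y + x + x ⇒ V = E + y + y + x + x ⇒ V = V + y + y + x + x ⇒ V = y + y + y + x + x ⇒ x = y + y + y + x + x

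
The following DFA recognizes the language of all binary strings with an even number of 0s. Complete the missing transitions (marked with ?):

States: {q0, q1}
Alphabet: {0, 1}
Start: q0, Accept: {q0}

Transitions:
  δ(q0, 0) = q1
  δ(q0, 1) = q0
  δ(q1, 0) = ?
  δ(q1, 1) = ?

What each state remembers (consistent with the given transitions and accept states):
  q0: an even number of 0s has been read so far
  q1: an odd number of 0s has been read so far
Filling in the missing entries:
  δ(q1, 0): in q1 (an odd number of 0s has been read so far), after reading 0 we have: an even number of 0s has been read so far → q0
  δ(q1, 1): in q1 (an odd number of 0s has been read so far), after reading 1 we have: an odd number of 0s has been read so far → q1

Final answer: δ(q1, 0) = q0; δ(q1, 1) = q1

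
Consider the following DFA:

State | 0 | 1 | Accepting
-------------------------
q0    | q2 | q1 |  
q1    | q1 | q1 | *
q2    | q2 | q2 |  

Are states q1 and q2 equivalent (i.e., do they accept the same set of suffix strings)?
Try the suffix ε (the empty string).
From q1: q1 — accepting.
From q2: q2 — not accepting.
The two states disagree on this suffix, so they are not equivalent.

Final answer: No. Distinguishing string: ε (the empty string) - accepted from q1 but not from q2.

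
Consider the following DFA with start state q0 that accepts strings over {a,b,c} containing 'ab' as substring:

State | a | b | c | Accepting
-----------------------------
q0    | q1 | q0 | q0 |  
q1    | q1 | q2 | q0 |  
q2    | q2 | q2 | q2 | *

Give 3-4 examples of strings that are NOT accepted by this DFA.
Any strings that end in a non-accepting state work; for example:
"cb": q0 → q0 → q0; q0 is not accepting → rejected
"acb": q0 → q1 → q0 → q0; q0 is not accepting → rejected
"cbaa": q0 → q0 → q0 → q1 → q1; q1 is not accepting → rejected
"cbac": q0 → q0 → q0 → q1 → q0; q0 is not accepting → rejected

Final answer: "cb", "acb", "cbaa", "cbac"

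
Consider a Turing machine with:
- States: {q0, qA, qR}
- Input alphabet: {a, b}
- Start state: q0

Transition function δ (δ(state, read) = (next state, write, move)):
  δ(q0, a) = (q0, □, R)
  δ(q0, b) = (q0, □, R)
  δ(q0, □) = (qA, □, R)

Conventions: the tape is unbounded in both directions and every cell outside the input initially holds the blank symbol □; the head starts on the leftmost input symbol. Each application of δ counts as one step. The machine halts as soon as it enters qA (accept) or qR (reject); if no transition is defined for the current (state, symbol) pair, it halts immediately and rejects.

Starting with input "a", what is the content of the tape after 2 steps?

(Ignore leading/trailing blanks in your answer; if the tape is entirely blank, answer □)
Step 0: [q0]a (head at position 0)
Step 1: δ(q0, a) = (q0, □, R)  ⊢  □[q0]□ (head at position 1)
Step 2: δ(q0, □) = (qA, □, R)  ⊢  □□[qA]□ (head at position 2)
Tape after 2 steps (ignoring surrounding blanks): □

Final answer: Tape: □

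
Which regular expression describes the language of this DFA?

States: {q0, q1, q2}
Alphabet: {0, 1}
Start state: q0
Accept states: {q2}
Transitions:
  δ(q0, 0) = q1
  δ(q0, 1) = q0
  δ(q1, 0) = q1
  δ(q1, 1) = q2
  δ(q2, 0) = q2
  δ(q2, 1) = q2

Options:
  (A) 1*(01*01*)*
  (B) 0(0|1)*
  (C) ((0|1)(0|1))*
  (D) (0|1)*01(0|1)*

Testing sample strings against the DFA:
  '11000' -> rejected
  '11' -> rejected
  '0010' -> accepted
  '11' -> rejected
Checking each option for a counterexample:
  (A) 1*(01*01*)*: ε is rejected by the DFA but matches the regex → eliminated
  (B) 0(0|1)*: '0' is rejected by the DFA but matches the regex → eliminated
  (C) ((0|1)(0|1))*: ε is rejected by the DFA but matches the regex → eliminated
  (D) (0|1)*01(0|1)*: agrees with the DFA on all strings of length ≤ 4
Only (D) (0|1)*01(0|1)* is consistent with the DFA.

Final answer: (D) (0|1)*01(0|1)*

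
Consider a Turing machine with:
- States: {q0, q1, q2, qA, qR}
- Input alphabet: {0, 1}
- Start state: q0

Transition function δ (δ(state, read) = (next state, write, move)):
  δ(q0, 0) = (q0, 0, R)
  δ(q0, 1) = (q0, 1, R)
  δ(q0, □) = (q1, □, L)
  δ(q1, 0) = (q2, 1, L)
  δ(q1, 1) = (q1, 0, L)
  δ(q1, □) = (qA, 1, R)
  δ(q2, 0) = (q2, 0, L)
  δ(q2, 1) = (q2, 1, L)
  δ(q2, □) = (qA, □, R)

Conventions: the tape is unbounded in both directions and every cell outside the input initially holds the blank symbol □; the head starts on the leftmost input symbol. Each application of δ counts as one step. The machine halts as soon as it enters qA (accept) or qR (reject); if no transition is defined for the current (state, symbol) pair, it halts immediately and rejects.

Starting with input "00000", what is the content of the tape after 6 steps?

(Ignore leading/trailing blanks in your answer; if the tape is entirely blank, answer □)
Step 0: [q0]00000 (head at position 0)
Step 1: δ(q0, 0) = (q0, 0, R)  ⊢  0[q0]0000 (head at position 1)
Step 2: δ(q0, 0) = (q0, 0, R)  ⊢  00[q0]000 (head at position 2)
Step 3: δ(q0, 0) = (q0, 0, R)  ⊢  000[q0]00 (head at position 3)
Step 4: δ(q0, 0) = (q0, 0, R)  ⊢  0000[q0]0 (head at position 4)
Step 5: δ(q0, 0) = (q0, 0, R)  ⊢  00000[q0]□ (head at position 5)
Step 6: δ(q0, □) = (q1, □, L)  ⊢  0000[q1]0□ (head at position 4)
Tape after 6 steps (ignoring surrounding blanks): 00000

Final answer: Tape: 00000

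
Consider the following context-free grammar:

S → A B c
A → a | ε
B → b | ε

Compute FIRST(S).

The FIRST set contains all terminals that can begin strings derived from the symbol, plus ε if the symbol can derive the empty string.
FIRST(A) = {a, ε} (A → a | ε) and FIRST(B) = {b, ε} (B → b | ε).
For S → A B c: add FIRST(A) minus ε = {a}; A is nullable, so also add FIRST(B) minus ε = {b}; B is nullable too, so also add FIRST(c) = {c}. The terminal c is never erased, so S is not nullable and ε is not included.
FIRST(S) = {a, b, c}.

Final answer: {a, b, c}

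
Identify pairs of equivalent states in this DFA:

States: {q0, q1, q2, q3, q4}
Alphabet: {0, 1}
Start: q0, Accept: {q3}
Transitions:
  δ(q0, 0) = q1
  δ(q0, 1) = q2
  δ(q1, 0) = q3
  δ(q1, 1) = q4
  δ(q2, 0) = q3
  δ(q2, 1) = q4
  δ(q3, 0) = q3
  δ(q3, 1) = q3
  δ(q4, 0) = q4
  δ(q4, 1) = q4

Using the table-filling algorithm:
Round 0 – mark pairs where exactly one state is accepting: (q0,q3), (q1,q3), (q2,q3), (q3,q4)
Round 1 – newly marked: (q0,q1) [on 0: q1 vs q3, already marked]; (q0,q2) [on 0: q1 vs q3, already marked]; (q1,q4) [on 0: q3 vs q4, already marked]; (q2,q4) [on 0: q3 vs q4, already marked]
Round 2 – newly marked: (q0,q4) [on 0: q1 vs q4, already marked]
No further pairs can be marked.
(q1, q2) unmarked: δ(q1,0)=q3, δ(q2,0)=q3; δ(q1,1)=q4, δ(q2,1)=q4 → equivalent
Equivalent pairs: (q1, q2)

Final answer: Equivalent pairs: (q1, q2)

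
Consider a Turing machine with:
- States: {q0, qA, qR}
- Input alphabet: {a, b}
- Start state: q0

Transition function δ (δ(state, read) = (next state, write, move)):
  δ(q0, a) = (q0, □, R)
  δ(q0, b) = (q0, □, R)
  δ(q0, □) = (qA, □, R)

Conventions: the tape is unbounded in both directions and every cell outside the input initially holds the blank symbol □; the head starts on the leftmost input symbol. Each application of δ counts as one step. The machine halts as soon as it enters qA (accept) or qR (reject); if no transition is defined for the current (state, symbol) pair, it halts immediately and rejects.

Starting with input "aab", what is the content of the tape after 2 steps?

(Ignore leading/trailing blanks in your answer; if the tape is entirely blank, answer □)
Step 0: [q0]aab (head at position 0)
Step 1: δ(q0, a) = (q0, □, R)  ⊢  □[q0]ab (head at position 1)
Step 2: δ(q0, a) = (q0, □, R)  ⊢  □□[q0]b (head at position 2)
Tape after 2 steps (ignoring surrounding blanks): b

Final answer: Tape: b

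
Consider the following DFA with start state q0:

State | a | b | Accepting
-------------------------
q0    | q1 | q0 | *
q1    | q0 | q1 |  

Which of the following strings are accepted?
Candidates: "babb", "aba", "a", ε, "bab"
"babb": q0 → q0 → q1 → q1 → q1; q1 is not accepting → rejected
"aba": q0 → q1 → q1 → q0; q0 is accepting → accepted
"a": q0 → q1; q1 is not accepting → rejected
ε: q0; q0 is accepting → accepted
"bab": q0 → q0 → q1 → q1; q1 is not accepting → rejected

Final answer: "aba", ε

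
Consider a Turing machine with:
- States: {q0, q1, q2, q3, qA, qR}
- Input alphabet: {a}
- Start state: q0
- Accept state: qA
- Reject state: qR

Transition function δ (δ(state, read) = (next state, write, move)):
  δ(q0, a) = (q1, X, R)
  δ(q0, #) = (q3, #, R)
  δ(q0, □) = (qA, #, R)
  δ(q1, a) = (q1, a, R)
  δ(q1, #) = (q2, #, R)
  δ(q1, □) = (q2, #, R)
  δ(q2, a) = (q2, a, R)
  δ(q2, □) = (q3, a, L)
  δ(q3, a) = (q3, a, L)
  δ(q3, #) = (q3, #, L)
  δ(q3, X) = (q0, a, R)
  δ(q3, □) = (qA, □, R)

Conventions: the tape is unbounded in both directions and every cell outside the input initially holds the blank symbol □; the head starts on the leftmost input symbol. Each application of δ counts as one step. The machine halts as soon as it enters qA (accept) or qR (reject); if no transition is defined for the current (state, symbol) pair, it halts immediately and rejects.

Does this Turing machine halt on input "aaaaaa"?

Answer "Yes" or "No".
Trace (configuration after each step, as tape_left[state]tape_right with head position):
Step 0: [q0]aaaaaa (head at position 0)
Step 1: X[q1]aaaaa (head 1)
Step 2: Xa[q1]aaaa (head 2)
Step 3: Xaa[q1]aaa (head 3)
Step 4: Xaaa[q1]aa (head 4)
Step 5: Xaaaa[q1]a (head 5)
Step 6: Xaaaaa[q1]□ (head 6)
Step 7: Xaaaaa#[q2]□ (head 7)
Step 8: Xaaaaa[q3]#a (head 6)
Step 9: Xaaaa[q3]a#a (head 5)
Step 10: Xaaa[q3]aa#a (head 4)
Step 11: Xaa[q3]aaa#a (head 3)
Step 12: Xa[q3]aaaa#a (head 2)
Step 13: X[q3]aaaaa#a (head 1)
Step 14: [q3]Xaaaaa#a (head 0)
Step 15: a[q0]aaaaa#a (head 1)
Step 16: aX[q1]aaaa#a (head 2)
Step 17: aXa[q1]aaa#a (head 3)
Step 18: aXaa[q1]aa#a (head 4)
Step 19: aXaaa[q1]a#a (head 5)
Step 20: aXaaaa[q1]#a (head 6)
Step 21: aXaaaa#[q2]a (head 7)
Step 22: aXaaaa#a[q2]□ (head 8)
Step 23: aXaaaa#[q3]aa (head 7)
Step 24: aXaaaa[q3]#aa (head 6)
Step 25: aXaaa[q3]a#aa (head 5)
Step 26: aXaa[q3]aa#aa (head 4)
Step 27: aXa[q3]aaa#aa (head 3)
Step 28: aX[q3]aaaa#aa (head 2)
Step 29: a[q3]Xaaaa#aa (head 1)
Step 30: aa[q0]aaaa#aa (head 2)
Step 31: aaX[q1]aaa#aa (head 3)
Step 32: aaXa[q1]aa#aa (head 4)
Step 33: aaXaa[q1]a#aa (head 5)
Step 34: aaXaaa[q1]#aa (head 6)
Step 35: aaXaaa#[q2]aa (head 7)
Step 36: aaXaaa#a[q2]a (head 8)
Step 37: aaXaaa#aa[q2]□ (head 9)
Step 38: aaXaaa#a[q3]aa (head 8)
Step 39: aaXaaa#[q3]aaa (head 7)
Step 40: aaXaaa[q3]#aaa (head 6)
Step 41: aaXaa[q3]a#aaa (head 5)
Step 42: aaXa[q3]aa#aaa (head 4)
Step 43: aaX[q3]aaa#aaa (head 3)
Step 44: aa[q3]Xaaa#aaa (head 2)
Step 45: aaa[q0]aaa#aaa (head 3)
Step 46: aaaX[q1]aa#aaa (head 4)
Step 47: aaaXa[q1]a#aaa (head 5)
Step 48: aaaXaa[q1]#aaa (head 6)
Step 49: aaaXaa#[q2]aaa (head 7)
Step 50: aaaXaa#a[q2]aa (head 8)
Step 51: aaaXaa#aa[q2]a (head 9)
Step 52: aaaXaa#aaa[q2]□ (head 10)
Step 53: aaaXaa#aa[q3]aa (head 9)
Step 54: aaaXaa#a[q3]aaa (head 8)
Step 55: aaaXaa#[q3]aaaa (head 7)
Step 56: aaaXaa[q3]#aaaa (head 6)
Step 57: aaaXa[q3]a#aaaa (head 5)
Step 58: aaaX[q3]aa#aaaa (head 4)
Step 59: aaa[q3]Xaa#aaaa (head 3)
Step 60: aaaa[q0]aa#aaaa (head 4)
Step 61: aaaaX[q1]a#aaaa (head 5)
Step 62: aaaaXa[q1]#aaaa (head 6)
Step 63: aaaaXa#[q2]aaaa (head 7)
Step 64: aaaaXa#a[q2]aaa (head 8)
Step 65: aaaaXa#aa[q2]aa (head 9)
Step 66: aaaaXa#aaa[q2]a (head 10)
Step 67: aaaaXa#aaaa[q2]□ (head 11)
Step 68: aaaaXa#aaa[q3]aa (head 10)
Step 69: aaaaXa#aa[q3]aaa (head 9)
Step 70: aaaaXa#a[q3]aaaa (head 8)
Step 71: aaaaXa#[q3]aaaaa (head 7)
Step 72: aaaaXa[q3]#aaaaa (head 6)
Step 73: aaaaX[q3]a#aaaaa (head 5)
Step 74: aaaa[q3]Xa#aaaaa (head 4)
Step 75: aaaaa[q0]a#aaaaa (head 5)
Step 76: aaaaaX[q1]#aaaaa (head 6)
Step 77: aaaaaX#[q2]aaaaa (head 7)
Step 78: aaaaaX#a[q2]aaaa (head 8)
Step 79: aaaaaX#aa[q2]aaa (head 9)
Step 80: aaaaaX#aaa[q2]aa (head 10)
Step 81: aaaaaX#aaaa[q2]a (head 11)
Step 82: aaaaaX#aaaaa[q2]□ (head 12)
Step 83: aaaaaX#aaaa[q3]aa (head 11)
Step 84: aaaaaX#aaa[q3]aaa (head 10)
Step 85: aaaaaX#aa[q3]aaaa (head 9)
Step 86: aaaaaX#a[q3]aaaaa (head 8)
Step 87: aaaaaX#[q3]aaaaaa (head 7)
Step 88: aaaaaX[q3]#aaaaaa (head 6)
Step 89: aaaaa[q3]X#aaaaaa (head 5)
Step 90: aaaaaa[q0]#aaaaaa (head 6)
Step 91: aaaaaa#[q3]aaaaaa (head 7)
Step 92: aaaaaa[q3]#aaaaaa (head 6)
Step 93: aaaaa[q3]a#aaaaaa (head 5)
Step 94: aaaa[q3]aa#aaaaaa (head 4)
Step 95: aaa[q3]aaa#aaaaaa (head 3)
Step 96: aa[q3]aaaa#aaaaaa (head 2)
Step 97: a[q3]aaaaa#aaaaaa (head 1)
Step 98: [q3]aaaaaa#aaaaaa (head 0)
Step 99: [q3]□aaaaaa#aaaaaa (head -1)
Step 100: □[qA]aaaaaa#aaaaaa (head 0)
The machine is in qA, so it halts and accepts.
It halts after 100 steps.

Final answer: Yes - halts after 100 steps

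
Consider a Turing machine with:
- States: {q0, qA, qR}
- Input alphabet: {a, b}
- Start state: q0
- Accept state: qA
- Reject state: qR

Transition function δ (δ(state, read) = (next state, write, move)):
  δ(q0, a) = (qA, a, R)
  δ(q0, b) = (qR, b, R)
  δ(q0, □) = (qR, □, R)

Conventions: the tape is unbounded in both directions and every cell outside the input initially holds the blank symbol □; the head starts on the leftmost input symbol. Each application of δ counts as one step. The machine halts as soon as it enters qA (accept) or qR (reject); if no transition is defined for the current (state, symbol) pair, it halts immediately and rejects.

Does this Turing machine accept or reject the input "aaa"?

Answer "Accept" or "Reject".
Step 0: [q0]aaa (head at position 0)
Step 1: δ(q0, a) = (qA, a, R)  ⊢  a[qA]aa (head at position 1)
The machine is in qA, so it halts and accepts.

Final answer: Accept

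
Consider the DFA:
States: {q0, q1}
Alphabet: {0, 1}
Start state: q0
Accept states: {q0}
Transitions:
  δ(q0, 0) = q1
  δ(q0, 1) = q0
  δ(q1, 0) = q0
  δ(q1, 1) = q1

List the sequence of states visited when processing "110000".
Starting at q0
Read '1': q0 -> q0
Read '1': q0 -> q0
Read '0': q0 -> q1
Read '0': q1 -> q0
Read '0': q0 -> q1
Read '0': q1 -> q0

Final answer: q0 -> q0 -> q0 -> q1 -> q0 -> q1 -> q0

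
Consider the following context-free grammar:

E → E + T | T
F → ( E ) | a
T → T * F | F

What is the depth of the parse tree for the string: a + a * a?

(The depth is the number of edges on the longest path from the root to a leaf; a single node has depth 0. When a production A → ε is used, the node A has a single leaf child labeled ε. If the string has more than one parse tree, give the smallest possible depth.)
The grammar is unambiguous; the parse tree of a + a * a is:
E → E + T at the root (depth 0).
  Left E (depth 1) → T (2) → F (3) → a (4).
  Right T (depth 1) → T * F; that T (2) → F (3) → a (4); F (2) → a (3).
The longest root-to-leaf paths have 4 edges.
Depth = 4.

Final answer: 4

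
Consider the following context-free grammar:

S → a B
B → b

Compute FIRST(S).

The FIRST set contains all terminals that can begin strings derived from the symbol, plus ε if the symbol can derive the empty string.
S has the single production S → a B, whose right-hand side begins with the terminal a. So FIRST(S) = {a}.

Final answer: {a}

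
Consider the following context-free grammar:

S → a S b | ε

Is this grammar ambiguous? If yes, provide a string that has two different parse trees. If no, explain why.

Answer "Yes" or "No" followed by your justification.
At every step exactly one production applies: if the remaining string to generate is non-empty it starts with a and ends with b, forcing S → a S b; if it is empty, S → ε is forced. Hence each string a^n b^n has exactly one derivation (S → a S b applied n times, then S → ε) and one parse tree.

Final answer: No - the grammar is unambiguous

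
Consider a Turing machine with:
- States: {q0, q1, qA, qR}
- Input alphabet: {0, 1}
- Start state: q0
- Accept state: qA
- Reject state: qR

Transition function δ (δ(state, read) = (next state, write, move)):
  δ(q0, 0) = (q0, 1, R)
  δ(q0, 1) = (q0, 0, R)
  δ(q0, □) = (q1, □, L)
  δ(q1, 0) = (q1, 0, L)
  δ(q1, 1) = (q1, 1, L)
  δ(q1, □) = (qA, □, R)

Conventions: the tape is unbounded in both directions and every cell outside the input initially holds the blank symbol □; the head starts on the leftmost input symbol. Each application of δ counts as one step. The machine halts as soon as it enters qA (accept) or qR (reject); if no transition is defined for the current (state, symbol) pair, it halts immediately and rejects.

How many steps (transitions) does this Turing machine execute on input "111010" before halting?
Step 0: [q0]111010 (head at position 0)
Step 1: δ(q0, 1) = (q0, 0, R)  ⊢  0[q0]11010 (head at position 1)
Step 2: δ(q0, 1) = (q0, 0, R)  ⊢  00[q0]1010 (head at position 2)
Step 3: δ(q0, 1) = (q0, 0, R)  ⊢  000[q0]010 (head at position 3)
Step 4: δ(q0, 0) = (q0, 1, R)  ⊢  0001[q0]10 (head at position 4)
Step 5: δ(q0, 1) = (q0, 0, R)  ⊢  00010[q0]0 (head at position 5)
Step 6: δ(q0, 0) = (q0, 1, R)  ⊢  000101[q0]□ (head at position 6)
Step 7: δ(q0, □) = (q1, □, L)  ⊢  00010[q1]1□ (head at position 5)
Step 8: δ(q1, 1) = (q1, 1, L)  ⊢  0001[q1]01□ (head at position 4)
Step 9: δ(q1, 0) = (q1, 0, L)  ⊢  000[q1]101□ (head at position 3)
Step 10: δ(q1, 1) = (q1, 1, L)  ⊢  00[q1]0101□ (head at position 2)
Step 11: δ(q1, 0) = (q1, 0, L)  ⊢  0[q1]00101□ (head at position 1)
Step 12: δ(q1, 0) = (q1, 0, L)  ⊢  [q1]000101□ (head at position 0)
Step 13: δ(q1, 0) = (q1, 0, L)  ⊢  [q1]□000101□ (head at position -1)
Step 14: δ(q1, □) = (qA, □, R)  ⊢  □[qA]000101□ (head at position 0)
The machine is in qA, so it halts and accepts.
Number of transitions executed: 14.

Final answer: 14 steps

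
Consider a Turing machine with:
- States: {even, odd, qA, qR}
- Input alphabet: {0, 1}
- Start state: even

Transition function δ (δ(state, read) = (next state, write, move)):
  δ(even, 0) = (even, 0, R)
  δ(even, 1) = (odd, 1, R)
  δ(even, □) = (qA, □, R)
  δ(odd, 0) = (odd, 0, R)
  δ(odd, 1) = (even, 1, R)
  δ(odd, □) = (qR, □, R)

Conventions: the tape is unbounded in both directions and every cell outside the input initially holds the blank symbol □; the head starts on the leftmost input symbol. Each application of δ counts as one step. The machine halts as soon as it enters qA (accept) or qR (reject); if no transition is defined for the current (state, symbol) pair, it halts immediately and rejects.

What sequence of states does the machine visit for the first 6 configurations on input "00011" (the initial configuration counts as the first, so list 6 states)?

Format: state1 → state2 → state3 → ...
Step 0: [even]00011 (head at position 0)
Step 1: δ(even, 0) = (even, 0, R)  ⊢  0[even]0011 (head at position 1)
Step 2: δ(even, 0) = (even, 0, R)  ⊢  00[even]011 (head at position 2)
Step 3: δ(even, 0) = (even, 0, R)  ⊢  000[even]11 (head at position 3)
Step 4: δ(even, 1) = (odd, 1, R)  ⊢  0001[odd]1 (head at position 4)
Step 5: δ(odd, 1) = (even, 1, R)  ⊢  00011[even]□ (head at position 5)
Reading off the states of these 6 configurations: even → even → even → even → odd → even

Final answer: even → even → even → even → odd → even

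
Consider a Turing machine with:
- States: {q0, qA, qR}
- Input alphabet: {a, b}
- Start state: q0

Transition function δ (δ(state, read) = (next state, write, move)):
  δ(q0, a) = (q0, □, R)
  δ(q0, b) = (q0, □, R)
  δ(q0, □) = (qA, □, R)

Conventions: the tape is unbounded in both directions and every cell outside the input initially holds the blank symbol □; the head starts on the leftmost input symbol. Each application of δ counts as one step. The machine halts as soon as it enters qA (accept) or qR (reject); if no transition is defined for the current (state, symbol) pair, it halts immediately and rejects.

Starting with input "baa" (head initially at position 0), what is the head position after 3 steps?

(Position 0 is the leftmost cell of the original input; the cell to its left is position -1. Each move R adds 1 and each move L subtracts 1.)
Step 0: [q0]baa (head at position 0)
Step 1: δ(q0, b) = (q0, □, R)  ⊢  □[q0]aa (head at position 1)
Step 2: δ(q0, a) = (q0, □, R)  ⊢  □□[q0]a (head at position 2)
Step 3: δ(q0, a) = (q0, □, R)  ⊢  □□□[q0]□ (head at position 3)
Head position after 3 steps: 3

Final answer: Position 3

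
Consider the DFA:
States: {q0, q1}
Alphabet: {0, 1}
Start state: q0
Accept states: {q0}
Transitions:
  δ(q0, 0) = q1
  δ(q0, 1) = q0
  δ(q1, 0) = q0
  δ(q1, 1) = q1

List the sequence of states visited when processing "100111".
Starting at q0
Read '1': q0 -> q0
Read '0': q0 -> q1
Read '0': q1 -> q0
Read '1': q0 -> q0
Read '1': q0 -> q0
Read '1': q0 -> q0

Final answer: q0 -> q0 -> q1 -> q0 -> q0 -> q0 -> q0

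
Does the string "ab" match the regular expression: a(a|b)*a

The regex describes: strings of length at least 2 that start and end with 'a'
No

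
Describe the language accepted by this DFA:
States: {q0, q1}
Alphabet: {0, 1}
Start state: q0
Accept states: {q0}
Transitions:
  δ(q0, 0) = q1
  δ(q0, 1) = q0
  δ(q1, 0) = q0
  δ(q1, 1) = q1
Analyzing the DFA structure:
Start state: q0
Accept states: {q0}
Interpreting what each state remembers (checking against the transitions):
  q0: an even number of 0s has been read so far
  q1: an odd number of 0s has been read so far
  δ(q0, 0): in q0 (an even number of 0s has been read so far), after reading 0 we have: an odd number of 0s has been read so far → q1
  δ(q0, 1): in q0 (an even number of 0s has been read so far), after reading 1 we have: an even number of 0s has been read so far → q0
  δ(q1, 0): in q1 (an odd number of 0s has been read so far), after reading 0 we have: an even number of 0s has been read so far → q0
  δ(q1, 1): in q1 (an odd number of 0s has been read so far), after reading 1 we have: an odd number of 0s has been read so far → q1
A string is accepted iff it ends in {q0}, i.e. an even number of 0s has been read so far.
Language: All binary strings with an even number of 0s

Final answer: All binary strings with an even number of 0s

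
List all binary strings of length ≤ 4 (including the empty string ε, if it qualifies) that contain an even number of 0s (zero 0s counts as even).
Checking every binary string of length 0 to 4:
  Length 0: accepted: ε | rejected: (none)
  Length 1: accepted: 1 | rejected: 0
  Length 2: accepted: 00, 11 | rejected: 01, 10
  Length 3: accepted: 001, 010, 100, 111 | rejected: 000, 011, 101, 110
  Length 4: accepted: 0000, 0011, 0101, 0110, 1001, 1010, 1100, 1111 | rejected: 0001, 0010, 0100, 0111, 1000, 1011, 1101, 1110
Total: 16 string(s).

Final answer: ε, 1, 00, 11, 001, 010, 100, 111, 0000, 0011, 0101, 0110, 1001, 1010, 1100, 1111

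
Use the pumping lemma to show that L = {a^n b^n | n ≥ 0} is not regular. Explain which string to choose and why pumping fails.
Language: L = {a^n b^n | n ≥ 0} (equal numbers of a's followed by b's)
Step 1: Assume for contradiction that L is regular, with pumping length p.
Step 2: Choose s = a^p b^p. Then s ∈ L (it has p a's followed by p b's) and |s| ≥ p.
Step 3: Consider any decomposition s = xyz with |xy| ≤ p and |y| > 0. Since |xy| ≤ p and the first p symbols of s are all a's, y = a^k for some k with 1 ≤ k ≤ p.
Step 4: Pumping up (i = 2): xy²z = a^(p+k) b^p, which has more a's than b's, so xy²z ∉ L.
This contradicts the pumping lemma, so L is not regular.

Final answer: Choose s = a^p b^p. Since |xy| ≤ p, y = a^k with k ≥ 1. Then xy²z = a^(p+k) b^p ∉ L.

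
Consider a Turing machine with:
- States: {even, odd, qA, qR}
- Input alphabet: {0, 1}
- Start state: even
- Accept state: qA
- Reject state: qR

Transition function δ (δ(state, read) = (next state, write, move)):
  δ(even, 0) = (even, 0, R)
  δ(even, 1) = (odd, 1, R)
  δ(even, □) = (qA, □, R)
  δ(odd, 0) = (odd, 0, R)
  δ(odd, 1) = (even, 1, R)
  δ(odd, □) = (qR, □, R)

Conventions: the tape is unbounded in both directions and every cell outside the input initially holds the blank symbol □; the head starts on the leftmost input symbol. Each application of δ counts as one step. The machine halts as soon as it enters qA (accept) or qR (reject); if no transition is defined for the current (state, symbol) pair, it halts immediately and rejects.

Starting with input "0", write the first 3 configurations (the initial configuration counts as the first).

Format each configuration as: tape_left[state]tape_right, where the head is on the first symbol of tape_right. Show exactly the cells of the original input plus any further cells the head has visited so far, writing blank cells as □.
Step 0: [even]0 (head at position 0)
Step 1: δ(even, 0) = (even, 0, R)  ⊢  0[even]□ (head at position 1)
Step 2: δ(even, □) = (qA, □, R)  ⊢  0□[qA]□ (head at position 2)

Final answer: [even]0 ⊢ 0[even]□ ⊢ 0□[qA]□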